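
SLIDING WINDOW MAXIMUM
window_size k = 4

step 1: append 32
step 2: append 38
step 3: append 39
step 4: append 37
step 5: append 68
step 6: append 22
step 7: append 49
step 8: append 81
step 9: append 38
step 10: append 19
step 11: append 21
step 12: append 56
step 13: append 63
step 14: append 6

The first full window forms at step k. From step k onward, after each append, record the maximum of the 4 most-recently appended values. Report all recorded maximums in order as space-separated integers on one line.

Answer: 39 68 68 68 81 81 81 81 56 63 63

Derivation:
step 1: append 32 -> window=[32] (not full yet)
step 2: append 38 -> window=[32, 38] (not full yet)
step 3: append 39 -> window=[32, 38, 39] (not full yet)
step 4: append 37 -> window=[32, 38, 39, 37] -> max=39
step 5: append 68 -> window=[38, 39, 37, 68] -> max=68
step 6: append 22 -> window=[39, 37, 68, 22] -> max=68
step 7: append 49 -> window=[37, 68, 22, 49] -> max=68
step 8: append 81 -> window=[68, 22, 49, 81] -> max=81
step 9: append 38 -> window=[22, 49, 81, 38] -> max=81
step 10: append 19 -> window=[49, 81, 38, 19] -> max=81
step 11: append 21 -> window=[81, 38, 19, 21] -> max=81
step 12: append 56 -> window=[38, 19, 21, 56] -> max=56
step 13: append 63 -> window=[19, 21, 56, 63] -> max=63
step 14: append 6 -> window=[21, 56, 63, 6] -> max=63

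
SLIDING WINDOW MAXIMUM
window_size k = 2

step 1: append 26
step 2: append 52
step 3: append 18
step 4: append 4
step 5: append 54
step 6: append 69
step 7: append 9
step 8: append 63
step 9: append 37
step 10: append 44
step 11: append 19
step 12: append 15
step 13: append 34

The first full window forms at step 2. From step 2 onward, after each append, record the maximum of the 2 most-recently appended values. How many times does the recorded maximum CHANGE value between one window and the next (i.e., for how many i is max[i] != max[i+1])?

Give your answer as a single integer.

Answer: 7

Derivation:
step 1: append 26 -> window=[26] (not full yet)
step 2: append 52 -> window=[26, 52] -> max=52
step 3: append 18 -> window=[52, 18] -> max=52
step 4: append 4 -> window=[18, 4] -> max=18
step 5: append 54 -> window=[4, 54] -> max=54
step 6: append 69 -> window=[54, 69] -> max=69
step 7: append 9 -> window=[69, 9] -> max=69
step 8: append 63 -> window=[9, 63] -> max=63
step 9: append 37 -> window=[63, 37] -> max=63
step 10: append 44 -> window=[37, 44] -> max=44
step 11: append 19 -> window=[44, 19] -> max=44
step 12: append 15 -> window=[19, 15] -> max=19
step 13: append 34 -> window=[15, 34] -> max=34
Recorded maximums: 52 52 18 54 69 69 63 63 44 44 19 34
Changes between consecutive maximums: 7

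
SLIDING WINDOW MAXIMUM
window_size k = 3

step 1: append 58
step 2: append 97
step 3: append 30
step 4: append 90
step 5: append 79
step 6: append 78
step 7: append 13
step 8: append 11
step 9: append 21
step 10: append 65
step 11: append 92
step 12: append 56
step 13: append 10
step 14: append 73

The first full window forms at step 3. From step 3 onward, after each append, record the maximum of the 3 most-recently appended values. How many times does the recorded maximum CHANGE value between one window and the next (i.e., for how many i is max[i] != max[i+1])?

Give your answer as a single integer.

step 1: append 58 -> window=[58] (not full yet)
step 2: append 97 -> window=[58, 97] (not full yet)
step 3: append 30 -> window=[58, 97, 30] -> max=97
step 4: append 90 -> window=[97, 30, 90] -> max=97
step 5: append 79 -> window=[30, 90, 79] -> max=90
step 6: append 78 -> window=[90, 79, 78] -> max=90
step 7: append 13 -> window=[79, 78, 13] -> max=79
step 8: append 11 -> window=[78, 13, 11] -> max=78
step 9: append 21 -> window=[13, 11, 21] -> max=21
step 10: append 65 -> window=[11, 21, 65] -> max=65
step 11: append 92 -> window=[21, 65, 92] -> max=92
step 12: append 56 -> window=[65, 92, 56] -> max=92
step 13: append 10 -> window=[92, 56, 10] -> max=92
step 14: append 73 -> window=[56, 10, 73] -> max=73
Recorded maximums: 97 97 90 90 79 78 21 65 92 92 92 73
Changes between consecutive maximums: 7

Answer: 7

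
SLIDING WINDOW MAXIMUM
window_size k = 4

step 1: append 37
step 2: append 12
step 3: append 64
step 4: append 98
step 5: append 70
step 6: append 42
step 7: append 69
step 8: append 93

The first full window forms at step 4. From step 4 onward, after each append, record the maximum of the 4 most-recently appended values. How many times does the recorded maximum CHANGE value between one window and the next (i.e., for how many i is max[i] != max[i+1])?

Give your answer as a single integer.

step 1: append 37 -> window=[37] (not full yet)
step 2: append 12 -> window=[37, 12] (not full yet)
step 3: append 64 -> window=[37, 12, 64] (not full yet)
step 4: append 98 -> window=[37, 12, 64, 98] -> max=98
step 5: append 70 -> window=[12, 64, 98, 70] -> max=98
step 6: append 42 -> window=[64, 98, 70, 42] -> max=98
step 7: append 69 -> window=[98, 70, 42, 69] -> max=98
step 8: append 93 -> window=[70, 42, 69, 93] -> max=93
Recorded maximums: 98 98 98 98 93
Changes between consecutive maximums: 1

Answer: 1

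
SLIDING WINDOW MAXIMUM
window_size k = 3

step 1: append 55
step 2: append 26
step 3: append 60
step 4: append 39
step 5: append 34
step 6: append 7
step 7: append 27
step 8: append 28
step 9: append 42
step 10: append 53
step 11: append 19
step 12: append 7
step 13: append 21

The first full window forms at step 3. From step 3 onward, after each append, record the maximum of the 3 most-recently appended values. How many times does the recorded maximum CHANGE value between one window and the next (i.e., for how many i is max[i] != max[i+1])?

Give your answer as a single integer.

Answer: 6

Derivation:
step 1: append 55 -> window=[55] (not full yet)
step 2: append 26 -> window=[55, 26] (not full yet)
step 3: append 60 -> window=[55, 26, 60] -> max=60
step 4: append 39 -> window=[26, 60, 39] -> max=60
step 5: append 34 -> window=[60, 39, 34] -> max=60
step 6: append 7 -> window=[39, 34, 7] -> max=39
step 7: append 27 -> window=[34, 7, 27] -> max=34
step 8: append 28 -> window=[7, 27, 28] -> max=28
step 9: append 42 -> window=[27, 28, 42] -> max=42
step 10: append 53 -> window=[28, 42, 53] -> max=53
step 11: append 19 -> window=[42, 53, 19] -> max=53
step 12: append 7 -> window=[53, 19, 7] -> max=53
step 13: append 21 -> window=[19, 7, 21] -> max=21
Recorded maximums: 60 60 60 39 34 28 42 53 53 53 21
Changes between consecutive maximums: 6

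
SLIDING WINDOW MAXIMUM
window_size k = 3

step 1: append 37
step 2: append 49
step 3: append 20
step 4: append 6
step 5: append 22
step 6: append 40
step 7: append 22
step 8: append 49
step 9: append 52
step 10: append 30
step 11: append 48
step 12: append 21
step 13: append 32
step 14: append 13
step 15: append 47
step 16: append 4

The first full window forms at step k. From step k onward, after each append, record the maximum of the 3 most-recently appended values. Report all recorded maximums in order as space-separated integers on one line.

Answer: 49 49 22 40 40 49 52 52 52 48 48 32 47 47

Derivation:
step 1: append 37 -> window=[37] (not full yet)
step 2: append 49 -> window=[37, 49] (not full yet)
step 3: append 20 -> window=[37, 49, 20] -> max=49
step 4: append 6 -> window=[49, 20, 6] -> max=49
step 5: append 22 -> window=[20, 6, 22] -> max=22
step 6: append 40 -> window=[6, 22, 40] -> max=40
step 7: append 22 -> window=[22, 40, 22] -> max=40
step 8: append 49 -> window=[40, 22, 49] -> max=49
step 9: append 52 -> window=[22, 49, 52] -> max=52
step 10: append 30 -> window=[49, 52, 30] -> max=52
step 11: append 48 -> window=[52, 30, 48] -> max=52
step 12: append 21 -> window=[30, 48, 21] -> max=48
step 13: append 32 -> window=[48, 21, 32] -> max=48
step 14: append 13 -> window=[21, 32, 13] -> max=32
step 15: append 47 -> window=[32, 13, 47] -> max=47
step 16: append 4 -> window=[13, 47, 4] -> max=47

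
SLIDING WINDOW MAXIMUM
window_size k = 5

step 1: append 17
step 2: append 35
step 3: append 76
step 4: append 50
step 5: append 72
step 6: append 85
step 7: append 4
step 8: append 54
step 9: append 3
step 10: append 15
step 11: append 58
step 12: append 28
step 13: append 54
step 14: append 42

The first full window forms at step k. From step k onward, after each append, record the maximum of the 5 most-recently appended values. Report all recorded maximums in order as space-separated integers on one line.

Answer: 76 85 85 85 85 85 58 58 58 58

Derivation:
step 1: append 17 -> window=[17] (not full yet)
step 2: append 35 -> window=[17, 35] (not full yet)
step 3: append 76 -> window=[17, 35, 76] (not full yet)
step 4: append 50 -> window=[17, 35, 76, 50] (not full yet)
step 5: append 72 -> window=[17, 35, 76, 50, 72] -> max=76
step 6: append 85 -> window=[35, 76, 50, 72, 85] -> max=85
step 7: append 4 -> window=[76, 50, 72, 85, 4] -> max=85
step 8: append 54 -> window=[50, 72, 85, 4, 54] -> max=85
step 9: append 3 -> window=[72, 85, 4, 54, 3] -> max=85
step 10: append 15 -> window=[85, 4, 54, 3, 15] -> max=85
step 11: append 58 -> window=[4, 54, 3, 15, 58] -> max=58
step 12: append 28 -> window=[54, 3, 15, 58, 28] -> max=58
step 13: append 54 -> window=[3, 15, 58, 28, 54] -> max=58
step 14: append 42 -> window=[15, 58, 28, 54, 42] -> max=58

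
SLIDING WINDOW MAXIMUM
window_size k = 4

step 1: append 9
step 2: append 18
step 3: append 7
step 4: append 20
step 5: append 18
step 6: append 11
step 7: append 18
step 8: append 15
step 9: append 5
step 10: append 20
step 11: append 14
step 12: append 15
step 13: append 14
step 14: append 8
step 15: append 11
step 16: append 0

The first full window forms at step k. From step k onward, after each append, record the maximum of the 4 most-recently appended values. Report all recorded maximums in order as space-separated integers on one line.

Answer: 20 20 20 20 18 18 20 20 20 20 15 15 14

Derivation:
step 1: append 9 -> window=[9] (not full yet)
step 2: append 18 -> window=[9, 18] (not full yet)
step 3: append 7 -> window=[9, 18, 7] (not full yet)
step 4: append 20 -> window=[9, 18, 7, 20] -> max=20
step 5: append 18 -> window=[18, 7, 20, 18] -> max=20
step 6: append 11 -> window=[7, 20, 18, 11] -> max=20
step 7: append 18 -> window=[20, 18, 11, 18] -> max=20
step 8: append 15 -> window=[18, 11, 18, 15] -> max=18
step 9: append 5 -> window=[11, 18, 15, 5] -> max=18
step 10: append 20 -> window=[18, 15, 5, 20] -> max=20
step 11: append 14 -> window=[15, 5, 20, 14] -> max=20
step 12: append 15 -> window=[5, 20, 14, 15] -> max=20
step 13: append 14 -> window=[20, 14, 15, 14] -> max=20
step 14: append 8 -> window=[14, 15, 14, 8] -> max=15
step 15: append 11 -> window=[15, 14, 8, 11] -> max=15
step 16: append 0 -> window=[14, 8, 11, 0] -> max=14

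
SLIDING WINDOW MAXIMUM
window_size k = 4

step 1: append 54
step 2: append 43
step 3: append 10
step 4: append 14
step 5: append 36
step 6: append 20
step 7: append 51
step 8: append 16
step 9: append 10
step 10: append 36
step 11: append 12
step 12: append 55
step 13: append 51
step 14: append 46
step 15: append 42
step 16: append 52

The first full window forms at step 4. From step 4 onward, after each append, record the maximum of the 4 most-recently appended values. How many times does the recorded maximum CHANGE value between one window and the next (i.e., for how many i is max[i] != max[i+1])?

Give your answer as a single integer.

Answer: 6

Derivation:
step 1: append 54 -> window=[54] (not full yet)
step 2: append 43 -> window=[54, 43] (not full yet)
step 3: append 10 -> window=[54, 43, 10] (not full yet)
step 4: append 14 -> window=[54, 43, 10, 14] -> max=54
step 5: append 36 -> window=[43, 10, 14, 36] -> max=43
step 6: append 20 -> window=[10, 14, 36, 20] -> max=36
step 7: append 51 -> window=[14, 36, 20, 51] -> max=51
step 8: append 16 -> window=[36, 20, 51, 16] -> max=51
step 9: append 10 -> window=[20, 51, 16, 10] -> max=51
step 10: append 36 -> window=[51, 16, 10, 36] -> max=51
step 11: append 12 -> window=[16, 10, 36, 12] -> max=36
step 12: append 55 -> window=[10, 36, 12, 55] -> max=55
step 13: append 51 -> window=[36, 12, 55, 51] -> max=55
step 14: append 46 -> window=[12, 55, 51, 46] -> max=55
step 15: append 42 -> window=[55, 51, 46, 42] -> max=55
step 16: append 52 -> window=[51, 46, 42, 52] -> max=52
Recorded maximums: 54 43 36 51 51 51 51 36 55 55 55 55 52
Changes between consecutive maximums: 6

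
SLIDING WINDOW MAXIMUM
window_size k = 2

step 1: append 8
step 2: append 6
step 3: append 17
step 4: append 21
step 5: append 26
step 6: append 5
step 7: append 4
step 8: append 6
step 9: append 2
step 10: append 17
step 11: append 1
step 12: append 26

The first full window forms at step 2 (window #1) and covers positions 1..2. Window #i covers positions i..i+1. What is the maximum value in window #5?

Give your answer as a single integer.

Answer: 26

Derivation:
step 1: append 8 -> window=[8] (not full yet)
step 2: append 6 -> window=[8, 6] -> max=8
step 3: append 17 -> window=[6, 17] -> max=17
step 4: append 21 -> window=[17, 21] -> max=21
step 5: append 26 -> window=[21, 26] -> max=26
step 6: append 5 -> window=[26, 5] -> max=26
Window #5 max = 26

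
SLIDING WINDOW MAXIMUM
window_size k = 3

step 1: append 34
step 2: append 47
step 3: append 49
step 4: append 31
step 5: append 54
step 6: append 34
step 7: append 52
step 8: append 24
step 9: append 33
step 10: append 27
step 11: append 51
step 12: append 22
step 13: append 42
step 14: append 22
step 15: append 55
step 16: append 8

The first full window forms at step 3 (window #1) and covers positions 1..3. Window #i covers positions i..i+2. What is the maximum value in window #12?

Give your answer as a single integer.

step 1: append 34 -> window=[34] (not full yet)
step 2: append 47 -> window=[34, 47] (not full yet)
step 3: append 49 -> window=[34, 47, 49] -> max=49
step 4: append 31 -> window=[47, 49, 31] -> max=49
step 5: append 54 -> window=[49, 31, 54] -> max=54
step 6: append 34 -> window=[31, 54, 34] -> max=54
step 7: append 52 -> window=[54, 34, 52] -> max=54
step 8: append 24 -> window=[34, 52, 24] -> max=52
step 9: append 33 -> window=[52, 24, 33] -> max=52
step 10: append 27 -> window=[24, 33, 27] -> max=33
step 11: append 51 -> window=[33, 27, 51] -> max=51
step 12: append 22 -> window=[27, 51, 22] -> max=51
step 13: append 42 -> window=[51, 22, 42] -> max=51
step 14: append 22 -> window=[22, 42, 22] -> max=42
Window #12 max = 42

Answer: 42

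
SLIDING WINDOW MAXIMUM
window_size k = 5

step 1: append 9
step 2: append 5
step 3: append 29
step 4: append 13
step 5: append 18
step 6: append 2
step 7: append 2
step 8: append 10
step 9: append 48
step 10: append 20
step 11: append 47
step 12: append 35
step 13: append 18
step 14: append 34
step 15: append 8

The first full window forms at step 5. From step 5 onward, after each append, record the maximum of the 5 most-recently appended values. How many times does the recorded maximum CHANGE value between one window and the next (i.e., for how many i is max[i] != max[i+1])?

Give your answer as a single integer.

step 1: append 9 -> window=[9] (not full yet)
step 2: append 5 -> window=[9, 5] (not full yet)
step 3: append 29 -> window=[9, 5, 29] (not full yet)
step 4: append 13 -> window=[9, 5, 29, 13] (not full yet)
step 5: append 18 -> window=[9, 5, 29, 13, 18] -> max=29
step 6: append 2 -> window=[5, 29, 13, 18, 2] -> max=29
step 7: append 2 -> window=[29, 13, 18, 2, 2] -> max=29
step 8: append 10 -> window=[13, 18, 2, 2, 10] -> max=18
step 9: append 48 -> window=[18, 2, 2, 10, 48] -> max=48
step 10: append 20 -> window=[2, 2, 10, 48, 20] -> max=48
step 11: append 47 -> window=[2, 10, 48, 20, 47] -> max=48
step 12: append 35 -> window=[10, 48, 20, 47, 35] -> max=48
step 13: append 18 -> window=[48, 20, 47, 35, 18] -> max=48
step 14: append 34 -> window=[20, 47, 35, 18, 34] -> max=47
step 15: append 8 -> window=[47, 35, 18, 34, 8] -> max=47
Recorded maximums: 29 29 29 18 48 48 48 48 48 47 47
Changes between consecutive maximums: 3

Answer: 3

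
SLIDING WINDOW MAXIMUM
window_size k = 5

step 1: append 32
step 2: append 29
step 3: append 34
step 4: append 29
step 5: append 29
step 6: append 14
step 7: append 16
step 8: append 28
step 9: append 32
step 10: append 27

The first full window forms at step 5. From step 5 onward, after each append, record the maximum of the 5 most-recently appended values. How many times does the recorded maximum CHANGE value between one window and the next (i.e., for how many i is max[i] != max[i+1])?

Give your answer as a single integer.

step 1: append 32 -> window=[32] (not full yet)
step 2: append 29 -> window=[32, 29] (not full yet)
step 3: append 34 -> window=[32, 29, 34] (not full yet)
step 4: append 29 -> window=[32, 29, 34, 29] (not full yet)
step 5: append 29 -> window=[32, 29, 34, 29, 29] -> max=34
step 6: append 14 -> window=[29, 34, 29, 29, 14] -> max=34
step 7: append 16 -> window=[34, 29, 29, 14, 16] -> max=34
step 8: append 28 -> window=[29, 29, 14, 16, 28] -> max=29
step 9: append 32 -> window=[29, 14, 16, 28, 32] -> max=32
step 10: append 27 -> window=[14, 16, 28, 32, 27] -> max=32
Recorded maximums: 34 34 34 29 32 32
Changes between consecutive maximums: 2

Answer: 2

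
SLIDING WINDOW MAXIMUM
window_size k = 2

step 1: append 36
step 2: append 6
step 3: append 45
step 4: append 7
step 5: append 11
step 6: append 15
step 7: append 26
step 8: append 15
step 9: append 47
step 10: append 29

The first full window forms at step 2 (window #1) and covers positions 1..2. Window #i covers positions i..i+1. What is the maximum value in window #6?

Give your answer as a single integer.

Answer: 26

Derivation:
step 1: append 36 -> window=[36] (not full yet)
step 2: append 6 -> window=[36, 6] -> max=36
step 3: append 45 -> window=[6, 45] -> max=45
step 4: append 7 -> window=[45, 7] -> max=45
step 5: append 11 -> window=[7, 11] -> max=11
step 6: append 15 -> window=[11, 15] -> max=15
step 7: append 26 -> window=[15, 26] -> max=26
Window #6 max = 26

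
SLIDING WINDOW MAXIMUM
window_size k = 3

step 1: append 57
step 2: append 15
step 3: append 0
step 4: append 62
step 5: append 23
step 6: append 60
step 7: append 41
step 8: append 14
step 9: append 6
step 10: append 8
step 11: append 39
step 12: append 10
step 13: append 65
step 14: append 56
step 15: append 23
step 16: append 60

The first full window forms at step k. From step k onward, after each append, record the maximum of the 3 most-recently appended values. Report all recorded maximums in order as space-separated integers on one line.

Answer: 57 62 62 62 60 60 41 14 39 39 65 65 65 60

Derivation:
step 1: append 57 -> window=[57] (not full yet)
step 2: append 15 -> window=[57, 15] (not full yet)
step 3: append 0 -> window=[57, 15, 0] -> max=57
step 4: append 62 -> window=[15, 0, 62] -> max=62
step 5: append 23 -> window=[0, 62, 23] -> max=62
step 6: append 60 -> window=[62, 23, 60] -> max=62
step 7: append 41 -> window=[23, 60, 41] -> max=60
step 8: append 14 -> window=[60, 41, 14] -> max=60
step 9: append 6 -> window=[41, 14, 6] -> max=41
step 10: append 8 -> window=[14, 6, 8] -> max=14
step 11: append 39 -> window=[6, 8, 39] -> max=39
step 12: append 10 -> window=[8, 39, 10] -> max=39
step 13: append 65 -> window=[39, 10, 65] -> max=65
step 14: append 56 -> window=[10, 65, 56] -> max=65
step 15: append 23 -> window=[65, 56, 23] -> max=65
step 16: append 60 -> window=[56, 23, 60] -> max=60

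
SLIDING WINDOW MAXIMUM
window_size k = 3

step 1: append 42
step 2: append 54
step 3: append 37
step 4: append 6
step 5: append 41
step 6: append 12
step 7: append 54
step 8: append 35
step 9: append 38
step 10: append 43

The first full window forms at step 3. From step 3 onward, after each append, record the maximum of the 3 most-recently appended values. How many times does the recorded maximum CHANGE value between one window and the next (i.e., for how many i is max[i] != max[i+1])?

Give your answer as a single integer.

step 1: append 42 -> window=[42] (not full yet)
step 2: append 54 -> window=[42, 54] (not full yet)
step 3: append 37 -> window=[42, 54, 37] -> max=54
step 4: append 6 -> window=[54, 37, 6] -> max=54
step 5: append 41 -> window=[37, 6, 41] -> max=41
step 6: append 12 -> window=[6, 41, 12] -> max=41
step 7: append 54 -> window=[41, 12, 54] -> max=54
step 8: append 35 -> window=[12, 54, 35] -> max=54
step 9: append 38 -> window=[54, 35, 38] -> max=54
step 10: append 43 -> window=[35, 38, 43] -> max=43
Recorded maximums: 54 54 41 41 54 54 54 43
Changes between consecutive maximums: 3

Answer: 3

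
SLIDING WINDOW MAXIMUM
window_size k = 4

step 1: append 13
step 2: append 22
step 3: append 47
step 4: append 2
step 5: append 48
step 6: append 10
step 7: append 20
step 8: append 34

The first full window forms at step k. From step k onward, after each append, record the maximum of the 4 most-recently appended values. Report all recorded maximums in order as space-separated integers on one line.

Answer: 47 48 48 48 48

Derivation:
step 1: append 13 -> window=[13] (not full yet)
step 2: append 22 -> window=[13, 22] (not full yet)
step 3: append 47 -> window=[13, 22, 47] (not full yet)
step 4: append 2 -> window=[13, 22, 47, 2] -> max=47
step 5: append 48 -> window=[22, 47, 2, 48] -> max=48
step 6: append 10 -> window=[47, 2, 48, 10] -> max=48
step 7: append 20 -> window=[2, 48, 10, 20] -> max=48
step 8: append 34 -> window=[48, 10, 20, 34] -> max=48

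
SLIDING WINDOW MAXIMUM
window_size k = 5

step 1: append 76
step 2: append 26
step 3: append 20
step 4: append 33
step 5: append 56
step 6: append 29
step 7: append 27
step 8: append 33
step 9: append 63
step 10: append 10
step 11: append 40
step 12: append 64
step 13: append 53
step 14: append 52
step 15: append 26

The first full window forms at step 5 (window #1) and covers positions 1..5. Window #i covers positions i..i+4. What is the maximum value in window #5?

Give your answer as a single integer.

step 1: append 76 -> window=[76] (not full yet)
step 2: append 26 -> window=[76, 26] (not full yet)
step 3: append 20 -> window=[76, 26, 20] (not full yet)
step 4: append 33 -> window=[76, 26, 20, 33] (not full yet)
step 5: append 56 -> window=[76, 26, 20, 33, 56] -> max=76
step 6: append 29 -> window=[26, 20, 33, 56, 29] -> max=56
step 7: append 27 -> window=[20, 33, 56, 29, 27] -> max=56
step 8: append 33 -> window=[33, 56, 29, 27, 33] -> max=56
step 9: append 63 -> window=[56, 29, 27, 33, 63] -> max=63
Window #5 max = 63

Answer: 63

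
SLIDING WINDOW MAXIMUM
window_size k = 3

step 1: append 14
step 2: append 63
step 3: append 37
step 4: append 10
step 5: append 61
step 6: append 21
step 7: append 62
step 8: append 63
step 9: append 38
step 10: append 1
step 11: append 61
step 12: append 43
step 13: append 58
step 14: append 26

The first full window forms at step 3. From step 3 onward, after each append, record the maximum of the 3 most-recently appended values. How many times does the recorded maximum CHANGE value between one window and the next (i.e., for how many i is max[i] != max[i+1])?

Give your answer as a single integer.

step 1: append 14 -> window=[14] (not full yet)
step 2: append 63 -> window=[14, 63] (not full yet)
step 3: append 37 -> window=[14, 63, 37] -> max=63
step 4: append 10 -> window=[63, 37, 10] -> max=63
step 5: append 61 -> window=[37, 10, 61] -> max=61
step 6: append 21 -> window=[10, 61, 21] -> max=61
step 7: append 62 -> window=[61, 21, 62] -> max=62
step 8: append 63 -> window=[21, 62, 63] -> max=63
step 9: append 38 -> window=[62, 63, 38] -> max=63
step 10: append 1 -> window=[63, 38, 1] -> max=63
step 11: append 61 -> window=[38, 1, 61] -> max=61
step 12: append 43 -> window=[1, 61, 43] -> max=61
step 13: append 58 -> window=[61, 43, 58] -> max=61
step 14: append 26 -> window=[43, 58, 26] -> max=58
Recorded maximums: 63 63 61 61 62 63 63 63 61 61 61 58
Changes between consecutive maximums: 5

Answer: 5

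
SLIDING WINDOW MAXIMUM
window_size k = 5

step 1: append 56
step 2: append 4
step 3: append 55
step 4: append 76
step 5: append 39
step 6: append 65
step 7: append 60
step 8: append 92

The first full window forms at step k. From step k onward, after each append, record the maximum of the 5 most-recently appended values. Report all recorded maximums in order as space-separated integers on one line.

Answer: 76 76 76 92

Derivation:
step 1: append 56 -> window=[56] (not full yet)
step 2: append 4 -> window=[56, 4] (not full yet)
step 3: append 55 -> window=[56, 4, 55] (not full yet)
step 4: append 76 -> window=[56, 4, 55, 76] (not full yet)
step 5: append 39 -> window=[56, 4, 55, 76, 39] -> max=76
step 6: append 65 -> window=[4, 55, 76, 39, 65] -> max=76
step 7: append 60 -> window=[55, 76, 39, 65, 60] -> max=76
step 8: append 92 -> window=[76, 39, 65, 60, 92] -> max=92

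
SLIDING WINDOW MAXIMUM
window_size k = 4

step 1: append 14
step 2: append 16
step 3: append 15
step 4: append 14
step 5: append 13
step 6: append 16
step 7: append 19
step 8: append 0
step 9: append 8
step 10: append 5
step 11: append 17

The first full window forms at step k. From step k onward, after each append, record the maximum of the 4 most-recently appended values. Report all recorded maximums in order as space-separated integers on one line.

step 1: append 14 -> window=[14] (not full yet)
step 2: append 16 -> window=[14, 16] (not full yet)
step 3: append 15 -> window=[14, 16, 15] (not full yet)
step 4: append 14 -> window=[14, 16, 15, 14] -> max=16
step 5: append 13 -> window=[16, 15, 14, 13] -> max=16
step 6: append 16 -> window=[15, 14, 13, 16] -> max=16
step 7: append 19 -> window=[14, 13, 16, 19] -> max=19
step 8: append 0 -> window=[13, 16, 19, 0] -> max=19
step 9: append 8 -> window=[16, 19, 0, 8] -> max=19
step 10: append 5 -> window=[19, 0, 8, 5] -> max=19
step 11: append 17 -> window=[0, 8, 5, 17] -> max=17

Answer: 16 16 16 19 19 19 19 17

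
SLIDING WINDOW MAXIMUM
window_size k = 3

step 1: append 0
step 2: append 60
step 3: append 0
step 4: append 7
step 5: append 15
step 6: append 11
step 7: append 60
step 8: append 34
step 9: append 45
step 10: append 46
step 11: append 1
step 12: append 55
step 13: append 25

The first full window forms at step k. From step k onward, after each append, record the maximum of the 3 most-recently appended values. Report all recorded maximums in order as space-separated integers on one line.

Answer: 60 60 15 15 60 60 60 46 46 55 55

Derivation:
step 1: append 0 -> window=[0] (not full yet)
step 2: append 60 -> window=[0, 60] (not full yet)
step 3: append 0 -> window=[0, 60, 0] -> max=60
step 4: append 7 -> window=[60, 0, 7] -> max=60
step 5: append 15 -> window=[0, 7, 15] -> max=15
step 6: append 11 -> window=[7, 15, 11] -> max=15
step 7: append 60 -> window=[15, 11, 60] -> max=60
step 8: append 34 -> window=[11, 60, 34] -> max=60
step 9: append 45 -> window=[60, 34, 45] -> max=60
step 10: append 46 -> window=[34, 45, 46] -> max=46
step 11: append 1 -> window=[45, 46, 1] -> max=46
step 12: append 55 -> window=[46, 1, 55] -> max=55
step 13: append 25 -> window=[1, 55, 25] -> max=55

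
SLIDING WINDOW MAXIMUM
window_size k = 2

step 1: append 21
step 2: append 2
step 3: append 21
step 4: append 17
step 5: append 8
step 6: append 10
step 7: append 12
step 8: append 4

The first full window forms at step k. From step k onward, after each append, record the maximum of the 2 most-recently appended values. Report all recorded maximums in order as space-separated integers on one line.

Answer: 21 21 21 17 10 12 12

Derivation:
step 1: append 21 -> window=[21] (not full yet)
step 2: append 2 -> window=[21, 2] -> max=21
step 3: append 21 -> window=[2, 21] -> max=21
step 4: append 17 -> window=[21, 17] -> max=21
step 5: append 8 -> window=[17, 8] -> max=17
step 6: append 10 -> window=[8, 10] -> max=10
step 7: append 12 -> window=[10, 12] -> max=12
step 8: append 4 -> window=[12, 4] -> max=12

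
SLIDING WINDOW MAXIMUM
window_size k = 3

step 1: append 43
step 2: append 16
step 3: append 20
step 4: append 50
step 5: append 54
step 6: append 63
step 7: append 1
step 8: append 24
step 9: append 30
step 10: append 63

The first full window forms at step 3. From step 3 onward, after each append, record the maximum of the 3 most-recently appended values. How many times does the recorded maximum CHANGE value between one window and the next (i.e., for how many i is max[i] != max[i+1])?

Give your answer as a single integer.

Answer: 5

Derivation:
step 1: append 43 -> window=[43] (not full yet)
step 2: append 16 -> window=[43, 16] (not full yet)
step 3: append 20 -> window=[43, 16, 20] -> max=43
step 4: append 50 -> window=[16, 20, 50] -> max=50
step 5: append 54 -> window=[20, 50, 54] -> max=54
step 6: append 63 -> window=[50, 54, 63] -> max=63
step 7: append 1 -> window=[54, 63, 1] -> max=63
step 8: append 24 -> window=[63, 1, 24] -> max=63
step 9: append 30 -> window=[1, 24, 30] -> max=30
step 10: append 63 -> window=[24, 30, 63] -> max=63
Recorded maximums: 43 50 54 63 63 63 30 63
Changes between consecutive maximums: 5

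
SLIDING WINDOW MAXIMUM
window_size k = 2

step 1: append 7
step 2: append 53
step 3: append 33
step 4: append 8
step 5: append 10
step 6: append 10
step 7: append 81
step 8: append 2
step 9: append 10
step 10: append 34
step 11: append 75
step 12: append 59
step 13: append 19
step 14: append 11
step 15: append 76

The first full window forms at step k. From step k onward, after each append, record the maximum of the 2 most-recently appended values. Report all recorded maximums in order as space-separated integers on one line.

Answer: 53 53 33 10 10 81 81 10 34 75 75 59 19 76

Derivation:
step 1: append 7 -> window=[7] (not full yet)
step 2: append 53 -> window=[7, 53] -> max=53
step 3: append 33 -> window=[53, 33] -> max=53
step 4: append 8 -> window=[33, 8] -> max=33
step 5: append 10 -> window=[8, 10] -> max=10
step 6: append 10 -> window=[10, 10] -> max=10
step 7: append 81 -> window=[10, 81] -> max=81
step 8: append 2 -> window=[81, 2] -> max=81
step 9: append 10 -> window=[2, 10] -> max=10
step 10: append 34 -> window=[10, 34] -> max=34
step 11: append 75 -> window=[34, 75] -> max=75
step 12: append 59 -> window=[75, 59] -> max=75
step 13: append 19 -> window=[59, 19] -> max=59
step 14: append 11 -> window=[19, 11] -> max=19
step 15: append 76 -> window=[11, 76] -> max=76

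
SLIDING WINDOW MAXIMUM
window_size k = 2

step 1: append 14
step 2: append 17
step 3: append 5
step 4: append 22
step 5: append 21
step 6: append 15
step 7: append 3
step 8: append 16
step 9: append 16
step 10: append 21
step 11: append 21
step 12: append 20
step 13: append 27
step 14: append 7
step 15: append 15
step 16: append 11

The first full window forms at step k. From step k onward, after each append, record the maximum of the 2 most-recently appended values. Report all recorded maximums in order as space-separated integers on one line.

step 1: append 14 -> window=[14] (not full yet)
step 2: append 17 -> window=[14, 17] -> max=17
step 3: append 5 -> window=[17, 5] -> max=17
step 4: append 22 -> window=[5, 22] -> max=22
step 5: append 21 -> window=[22, 21] -> max=22
step 6: append 15 -> window=[21, 15] -> max=21
step 7: append 3 -> window=[15, 3] -> max=15
step 8: append 16 -> window=[3, 16] -> max=16
step 9: append 16 -> window=[16, 16] -> max=16
step 10: append 21 -> window=[16, 21] -> max=21
step 11: append 21 -> window=[21, 21] -> max=21
step 12: append 20 -> window=[21, 20] -> max=21
step 13: append 27 -> window=[20, 27] -> max=27
step 14: append 7 -> window=[27, 7] -> max=27
step 15: append 15 -> window=[7, 15] -> max=15
step 16: append 11 -> window=[15, 11] -> max=15

Answer: 17 17 22 22 21 15 16 16 21 21 21 27 27 15 15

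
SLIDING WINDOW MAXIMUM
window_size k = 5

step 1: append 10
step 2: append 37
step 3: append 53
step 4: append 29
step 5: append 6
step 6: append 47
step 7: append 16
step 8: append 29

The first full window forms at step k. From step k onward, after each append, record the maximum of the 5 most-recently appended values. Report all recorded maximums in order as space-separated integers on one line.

step 1: append 10 -> window=[10] (not full yet)
step 2: append 37 -> window=[10, 37] (not full yet)
step 3: append 53 -> window=[10, 37, 53] (not full yet)
step 4: append 29 -> window=[10, 37, 53, 29] (not full yet)
step 5: append 6 -> window=[10, 37, 53, 29, 6] -> max=53
step 6: append 47 -> window=[37, 53, 29, 6, 47] -> max=53
step 7: append 16 -> window=[53, 29, 6, 47, 16] -> max=53
step 8: append 29 -> window=[29, 6, 47, 16, 29] -> max=47

Answer: 53 53 53 47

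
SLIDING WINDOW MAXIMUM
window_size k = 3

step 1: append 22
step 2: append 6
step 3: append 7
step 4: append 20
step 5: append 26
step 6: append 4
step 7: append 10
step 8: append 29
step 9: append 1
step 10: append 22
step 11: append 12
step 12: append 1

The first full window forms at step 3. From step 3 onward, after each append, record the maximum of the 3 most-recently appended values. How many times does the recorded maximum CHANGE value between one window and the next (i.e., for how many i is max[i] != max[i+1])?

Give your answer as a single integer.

Answer: 4

Derivation:
step 1: append 22 -> window=[22] (not full yet)
step 2: append 6 -> window=[22, 6] (not full yet)
step 3: append 7 -> window=[22, 6, 7] -> max=22
step 4: append 20 -> window=[6, 7, 20] -> max=20
step 5: append 26 -> window=[7, 20, 26] -> max=26
step 6: append 4 -> window=[20, 26, 4] -> max=26
step 7: append 10 -> window=[26, 4, 10] -> max=26
step 8: append 29 -> window=[4, 10, 29] -> max=29
step 9: append 1 -> window=[10, 29, 1] -> max=29
step 10: append 22 -> window=[29, 1, 22] -> max=29
step 11: append 12 -> window=[1, 22, 12] -> max=22
step 12: append 1 -> window=[22, 12, 1] -> max=22
Recorded maximums: 22 20 26 26 26 29 29 29 22 22
Changes between consecutive maximums: 4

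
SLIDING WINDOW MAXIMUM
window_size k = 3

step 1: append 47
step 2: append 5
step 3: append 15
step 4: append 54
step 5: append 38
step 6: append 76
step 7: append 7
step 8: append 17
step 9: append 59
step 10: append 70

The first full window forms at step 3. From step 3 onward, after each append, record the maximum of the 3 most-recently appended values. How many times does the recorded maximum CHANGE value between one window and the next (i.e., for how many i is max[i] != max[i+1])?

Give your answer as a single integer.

Answer: 4

Derivation:
step 1: append 47 -> window=[47] (not full yet)
step 2: append 5 -> window=[47, 5] (not full yet)
step 3: append 15 -> window=[47, 5, 15] -> max=47
step 4: append 54 -> window=[5, 15, 54] -> max=54
step 5: append 38 -> window=[15, 54, 38] -> max=54
step 6: append 76 -> window=[54, 38, 76] -> max=76
step 7: append 7 -> window=[38, 76, 7] -> max=76
step 8: append 17 -> window=[76, 7, 17] -> max=76
step 9: append 59 -> window=[7, 17, 59] -> max=59
step 10: append 70 -> window=[17, 59, 70] -> max=70
Recorded maximums: 47 54 54 76 76 76 59 70
Changes between consecutive maximums: 4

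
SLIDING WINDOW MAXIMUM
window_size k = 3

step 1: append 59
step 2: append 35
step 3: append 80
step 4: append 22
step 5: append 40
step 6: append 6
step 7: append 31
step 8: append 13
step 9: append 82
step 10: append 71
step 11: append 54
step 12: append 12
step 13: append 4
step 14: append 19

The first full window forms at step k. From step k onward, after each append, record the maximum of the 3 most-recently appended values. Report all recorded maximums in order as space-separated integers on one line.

Answer: 80 80 80 40 40 31 82 82 82 71 54 19

Derivation:
step 1: append 59 -> window=[59] (not full yet)
step 2: append 35 -> window=[59, 35] (not full yet)
step 3: append 80 -> window=[59, 35, 80] -> max=80
step 4: append 22 -> window=[35, 80, 22] -> max=80
step 5: append 40 -> window=[80, 22, 40] -> max=80
step 6: append 6 -> window=[22, 40, 6] -> max=40
step 7: append 31 -> window=[40, 6, 31] -> max=40
step 8: append 13 -> window=[6, 31, 13] -> max=31
step 9: append 82 -> window=[31, 13, 82] -> max=82
step 10: append 71 -> window=[13, 82, 71] -> max=82
step 11: append 54 -> window=[82, 71, 54] -> max=82
step 12: append 12 -> window=[71, 54, 12] -> max=71
step 13: append 4 -> window=[54, 12, 4] -> max=54
step 14: append 19 -> window=[12, 4, 19] -> max=19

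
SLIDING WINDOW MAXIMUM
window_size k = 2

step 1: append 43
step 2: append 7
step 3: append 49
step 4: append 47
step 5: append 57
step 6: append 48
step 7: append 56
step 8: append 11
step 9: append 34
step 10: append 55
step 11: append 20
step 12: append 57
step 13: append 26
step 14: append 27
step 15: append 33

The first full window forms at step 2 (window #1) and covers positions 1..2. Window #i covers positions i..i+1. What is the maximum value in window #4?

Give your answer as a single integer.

Answer: 57

Derivation:
step 1: append 43 -> window=[43] (not full yet)
step 2: append 7 -> window=[43, 7] -> max=43
step 3: append 49 -> window=[7, 49] -> max=49
step 4: append 47 -> window=[49, 47] -> max=49
step 5: append 57 -> window=[47, 57] -> max=57
Window #4 max = 57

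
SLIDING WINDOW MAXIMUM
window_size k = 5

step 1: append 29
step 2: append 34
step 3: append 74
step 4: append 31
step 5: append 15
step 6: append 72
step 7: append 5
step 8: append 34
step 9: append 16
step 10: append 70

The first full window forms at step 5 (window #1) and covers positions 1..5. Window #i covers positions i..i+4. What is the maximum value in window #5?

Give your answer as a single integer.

step 1: append 29 -> window=[29] (not full yet)
step 2: append 34 -> window=[29, 34] (not full yet)
step 3: append 74 -> window=[29, 34, 74] (not full yet)
step 4: append 31 -> window=[29, 34, 74, 31] (not full yet)
step 5: append 15 -> window=[29, 34, 74, 31, 15] -> max=74
step 6: append 72 -> window=[34, 74, 31, 15, 72] -> max=74
step 7: append 5 -> window=[74, 31, 15, 72, 5] -> max=74
step 8: append 34 -> window=[31, 15, 72, 5, 34] -> max=72
step 9: append 16 -> window=[15, 72, 5, 34, 16] -> max=72
Window #5 max = 72

Answer: 72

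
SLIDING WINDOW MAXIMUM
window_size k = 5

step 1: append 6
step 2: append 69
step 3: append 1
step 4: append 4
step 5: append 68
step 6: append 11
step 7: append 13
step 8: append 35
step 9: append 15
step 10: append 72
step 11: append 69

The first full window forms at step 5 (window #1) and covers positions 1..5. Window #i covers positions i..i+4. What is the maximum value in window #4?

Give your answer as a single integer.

Answer: 68

Derivation:
step 1: append 6 -> window=[6] (not full yet)
step 2: append 69 -> window=[6, 69] (not full yet)
step 3: append 1 -> window=[6, 69, 1] (not full yet)
step 4: append 4 -> window=[6, 69, 1, 4] (not full yet)
step 5: append 68 -> window=[6, 69, 1, 4, 68] -> max=69
step 6: append 11 -> window=[69, 1, 4, 68, 11] -> max=69
step 7: append 13 -> window=[1, 4, 68, 11, 13] -> max=68
step 8: append 35 -> window=[4, 68, 11, 13, 35] -> max=68
Window #4 max = 68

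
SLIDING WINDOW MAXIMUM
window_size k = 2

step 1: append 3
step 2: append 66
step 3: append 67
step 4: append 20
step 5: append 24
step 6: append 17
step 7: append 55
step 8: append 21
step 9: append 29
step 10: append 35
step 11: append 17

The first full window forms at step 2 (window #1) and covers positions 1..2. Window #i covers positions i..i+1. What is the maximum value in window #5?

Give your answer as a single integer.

Answer: 24

Derivation:
step 1: append 3 -> window=[3] (not full yet)
step 2: append 66 -> window=[3, 66] -> max=66
step 3: append 67 -> window=[66, 67] -> max=67
step 4: append 20 -> window=[67, 20] -> max=67
step 5: append 24 -> window=[20, 24] -> max=24
step 6: append 17 -> window=[24, 17] -> max=24
Window #5 max = 24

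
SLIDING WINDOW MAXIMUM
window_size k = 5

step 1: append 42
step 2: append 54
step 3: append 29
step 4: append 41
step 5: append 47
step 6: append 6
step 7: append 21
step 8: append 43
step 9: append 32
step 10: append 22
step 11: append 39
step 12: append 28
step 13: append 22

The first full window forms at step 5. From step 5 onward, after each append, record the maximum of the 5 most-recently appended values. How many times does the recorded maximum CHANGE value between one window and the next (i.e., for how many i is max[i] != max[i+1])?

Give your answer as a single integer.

Answer: 3

Derivation:
step 1: append 42 -> window=[42] (not full yet)
step 2: append 54 -> window=[42, 54] (not full yet)
step 3: append 29 -> window=[42, 54, 29] (not full yet)
step 4: append 41 -> window=[42, 54, 29, 41] (not full yet)
step 5: append 47 -> window=[42, 54, 29, 41, 47] -> max=54
step 6: append 6 -> window=[54, 29, 41, 47, 6] -> max=54
step 7: append 21 -> window=[29, 41, 47, 6, 21] -> max=47
step 8: append 43 -> window=[41, 47, 6, 21, 43] -> max=47
step 9: append 32 -> window=[47, 6, 21, 43, 32] -> max=47
step 10: append 22 -> window=[6, 21, 43, 32, 22] -> max=43
step 11: append 39 -> window=[21, 43, 32, 22, 39] -> max=43
step 12: append 28 -> window=[43, 32, 22, 39, 28] -> max=43
step 13: append 22 -> window=[32, 22, 39, 28, 22] -> max=39
Recorded maximums: 54 54 47 47 47 43 43 43 39
Changes between consecutive maximums: 3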